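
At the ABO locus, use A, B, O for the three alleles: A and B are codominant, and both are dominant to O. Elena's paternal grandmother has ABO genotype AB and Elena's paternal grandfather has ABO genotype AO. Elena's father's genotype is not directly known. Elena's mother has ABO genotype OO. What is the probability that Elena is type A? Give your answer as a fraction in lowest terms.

1/2

Elena's father's ABO genotype from AB × AO: 1/4 AA, 1/4 AB, 1/4 AO, 1/4 BO.
Crossing each possibility with the mother OO and summing P(type A): 1/4·1 + 1/4·1/2 + 1/4·1/2 + 1/4·0 = 1/2.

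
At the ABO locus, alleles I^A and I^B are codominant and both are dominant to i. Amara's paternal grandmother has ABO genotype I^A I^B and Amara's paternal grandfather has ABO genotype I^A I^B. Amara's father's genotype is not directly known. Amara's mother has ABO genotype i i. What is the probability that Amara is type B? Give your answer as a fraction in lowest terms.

1/2

Amara's father's ABO genotype from I^A I^B × I^A I^B: 1/4 I^A I^A, 1/2 I^A I^B, 1/4 I^B I^B.
Crossing each possibility with the mother i i and summing P(type B): 1/4·0 + 1/2·1/2 + 1/4·1 = 1/2.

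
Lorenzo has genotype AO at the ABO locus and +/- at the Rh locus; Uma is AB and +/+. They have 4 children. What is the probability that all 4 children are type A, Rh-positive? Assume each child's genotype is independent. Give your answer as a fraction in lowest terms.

1/16

ABO cross AO × AB → 1/2 A, 1/4 B, 1/4 AB.
Rh cross +/- × +/+ → 1 Rh+; so P(type A, Rh-positive) = 1/2 × 1 = 1/2 per child.
All 4 independent: (1/2)^4 = 1/16.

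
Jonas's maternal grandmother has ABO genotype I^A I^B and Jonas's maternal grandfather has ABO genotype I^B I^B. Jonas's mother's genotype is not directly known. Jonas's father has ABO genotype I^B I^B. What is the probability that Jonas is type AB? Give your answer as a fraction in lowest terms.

1/4

Jonas's mother's ABO genotype from I^A I^B × I^B I^B: 1/2 I^A I^B, 1/2 I^B I^B.
Crossing each possibility with the father I^B I^B and summing P(type AB): 1/2·1/2 + 1/2·0 = 1/4.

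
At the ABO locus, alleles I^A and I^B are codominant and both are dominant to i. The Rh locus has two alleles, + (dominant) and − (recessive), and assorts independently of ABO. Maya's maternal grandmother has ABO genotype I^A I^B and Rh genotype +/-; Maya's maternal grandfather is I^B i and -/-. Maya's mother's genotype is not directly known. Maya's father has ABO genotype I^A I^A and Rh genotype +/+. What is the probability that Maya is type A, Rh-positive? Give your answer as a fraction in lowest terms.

Maya's mother's ABO genotype from I^A I^B × I^B i: 1/4 I^A I^B, 1/4 I^A i, 1/4 I^B I^B, 1/4 I^B i.
Crossing each possibility with the father I^A I^A and summing P(type A): 1/4·1/2 + 1/4·1 + 1/4·0 + 1/4·1/2 = 1/2.
Similarly for Rh via the mother's Rh distribution: P(Rh+) = 1.
Independent loci: 1/2 × 1 = 1/2.

1/2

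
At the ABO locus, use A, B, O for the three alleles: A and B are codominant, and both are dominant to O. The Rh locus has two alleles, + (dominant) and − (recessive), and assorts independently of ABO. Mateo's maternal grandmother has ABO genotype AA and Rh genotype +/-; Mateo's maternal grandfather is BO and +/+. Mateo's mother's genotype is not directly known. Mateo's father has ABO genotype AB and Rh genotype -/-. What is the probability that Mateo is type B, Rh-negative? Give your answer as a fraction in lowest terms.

Mateo's mother's ABO genotype from AA × BO: 1/2 AB, 1/2 AO.
Crossing each possibility with the father AB and summing P(type B): 1/2·1/4 + 1/2·1/4 = 1/4.
Similarly for Rh via the mother's Rh distribution: P(Rh-) = 1/4.
Independent loci: 1/4 × 1/4 = 1/16.

1/16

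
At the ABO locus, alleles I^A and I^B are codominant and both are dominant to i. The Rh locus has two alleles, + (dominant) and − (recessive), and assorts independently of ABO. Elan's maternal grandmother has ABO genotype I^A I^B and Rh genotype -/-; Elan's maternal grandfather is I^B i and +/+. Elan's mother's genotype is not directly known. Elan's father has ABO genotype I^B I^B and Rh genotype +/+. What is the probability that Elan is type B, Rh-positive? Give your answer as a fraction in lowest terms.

Elan's mother's ABO genotype from I^A I^B × I^B i: 1/4 I^A I^B, 1/4 I^A i, 1/4 I^B I^B, 1/4 I^B i.
Crossing each possibility with the father I^B I^B and summing P(type B): 1/4·1/2 + 1/4·1/2 + 1/4·1 + 1/4·1 = 3/4.
Similarly for Rh via the mother's Rh distribution: P(Rh+) = 1.
Independent loci: 3/4 × 1 = 3/4.

3/4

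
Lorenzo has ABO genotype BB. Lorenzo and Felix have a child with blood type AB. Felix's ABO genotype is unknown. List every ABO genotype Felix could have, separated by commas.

For each candidate genotype of Felix, check whether crossing it with BB can produce every observed child phenotype.
  AA → possible child types {AB} ✓
  AB → possible child types {B, AB} ✓
  AO → possible child types {B, AB} ✓
  BB → possible child types {B} ✗
  BO → possible child types {B} ✗
  OO → possible child types {B} ✗

AA, AB, AO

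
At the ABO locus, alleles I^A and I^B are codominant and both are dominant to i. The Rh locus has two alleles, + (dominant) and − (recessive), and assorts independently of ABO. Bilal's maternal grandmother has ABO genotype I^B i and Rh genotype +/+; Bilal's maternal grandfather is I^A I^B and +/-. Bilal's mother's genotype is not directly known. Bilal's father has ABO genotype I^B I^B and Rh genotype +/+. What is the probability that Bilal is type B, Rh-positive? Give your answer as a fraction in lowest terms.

Bilal's mother's ABO genotype from I^B i × I^A I^B: 1/4 I^A I^B, 1/4 I^A i, 1/4 I^B I^B, 1/4 I^B i.
Crossing each possibility with the father I^B I^B and summing P(type B): 1/4·1/2 + 1/4·1/2 + 1/4·1 + 1/4·1 = 3/4.
Similarly for Rh via the mother's Rh distribution: P(Rh+) = 1.
Independent loci: 3/4 × 1 = 3/4.

3/4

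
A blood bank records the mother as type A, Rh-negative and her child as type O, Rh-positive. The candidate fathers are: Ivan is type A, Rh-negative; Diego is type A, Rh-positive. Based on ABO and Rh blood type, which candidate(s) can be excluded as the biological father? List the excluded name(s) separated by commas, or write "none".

Ivan

A candidate is excluded only if no genotype consistent with his phenotype could produce a type O, Rh-positive child with a type A, Rh-negative mother.
Ivan (type A, Rh-): no genotype consistent with that phenotype can produce a type-O Rh+ child with a type-A mother.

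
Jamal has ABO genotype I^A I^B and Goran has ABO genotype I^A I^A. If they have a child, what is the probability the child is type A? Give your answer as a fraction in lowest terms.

1/2

ABO cross I^A I^B × I^A I^A → offspring phenotypes: 1/2 A, 1/2 AB.
So P(type A) = 1/2.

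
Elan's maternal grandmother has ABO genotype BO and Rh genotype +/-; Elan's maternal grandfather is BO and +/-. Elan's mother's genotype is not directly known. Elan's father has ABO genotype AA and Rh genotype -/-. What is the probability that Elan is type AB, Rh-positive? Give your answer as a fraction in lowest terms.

Elan's mother's ABO genotype from BO × BO: 1/4 BB, 1/2 BO, 1/4 OO.
Crossing each possibility with the father AA and summing P(type AB): 1/4·1 + 1/2·1/2 + 1/4·0 = 1/2.
Similarly for Rh via the mother's Rh distribution: P(Rh+) = 1/2.
Independent loci: 1/2 × 1/2 = 1/4.

1/4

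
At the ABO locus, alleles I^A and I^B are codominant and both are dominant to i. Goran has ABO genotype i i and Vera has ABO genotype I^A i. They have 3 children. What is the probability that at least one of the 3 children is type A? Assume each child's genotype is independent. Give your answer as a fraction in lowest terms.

ABO cross i i × I^A i → 1/2 O, 1/2 A.
So P(type A) = 1/2 per child.
P(none) = (1/2)^3 = 1/8; P(at least one) = 1 − 1/8 = 7/8.

7/8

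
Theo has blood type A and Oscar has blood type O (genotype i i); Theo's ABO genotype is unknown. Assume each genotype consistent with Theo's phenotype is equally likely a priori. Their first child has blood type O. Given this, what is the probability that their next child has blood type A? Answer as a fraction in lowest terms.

Possible genotypes: Theo ∈ {I^A I^A, I^A i}; Oscar ∈ {i i}.
Weight each parental genotype pair by prior × P(type-O child):
  I^A i × i i: posterior weight 1; P(next child type A) = 1/2.
Weighted sum = 1/2.

1/2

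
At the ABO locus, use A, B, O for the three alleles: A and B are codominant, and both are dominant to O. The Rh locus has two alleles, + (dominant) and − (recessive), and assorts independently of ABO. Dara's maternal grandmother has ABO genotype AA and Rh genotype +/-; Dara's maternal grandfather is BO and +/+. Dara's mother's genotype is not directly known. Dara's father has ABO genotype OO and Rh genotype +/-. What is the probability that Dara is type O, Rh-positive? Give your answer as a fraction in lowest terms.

Dara's mother's ABO genotype from AA × BO: 1/2 AB, 1/2 AO.
Crossing each possibility with the father OO and summing P(type O): 1/2·0 + 1/2·1/2 = 1/4.
Similarly for Rh via the mother's Rh distribution: P(Rh+) = 7/8.
Independent loci: 1/4 × 7/8 = 7/32.

7/32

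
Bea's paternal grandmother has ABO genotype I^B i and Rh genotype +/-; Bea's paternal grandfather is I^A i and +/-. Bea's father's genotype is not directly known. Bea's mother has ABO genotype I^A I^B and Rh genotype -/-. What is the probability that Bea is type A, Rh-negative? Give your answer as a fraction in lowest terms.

3/16

Bea's father's ABO genotype from I^B i × I^A i: 1/4 I^A I^B, 1/4 I^A i, 1/4 I^B i, 1/4 i i.
Crossing each possibility with the mother I^A I^B and summing P(type A): 1/4·1/4 + 1/4·1/2 + 1/4·1/4 + 1/4·1/2 = 3/8.
Similarly for Rh via the father's Rh distribution: P(Rh-) = 1/2.
Independent loci: 3/8 × 1/2 = 3/16.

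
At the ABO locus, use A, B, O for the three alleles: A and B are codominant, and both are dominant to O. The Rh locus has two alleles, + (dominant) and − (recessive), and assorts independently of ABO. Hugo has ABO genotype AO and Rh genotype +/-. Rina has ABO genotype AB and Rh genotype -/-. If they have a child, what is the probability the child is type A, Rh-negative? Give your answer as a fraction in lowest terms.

1/4

ABO cross AO × AB → offspring phenotypes: 1/2 A, 1/4 B, 1/4 AB.
Rh cross +/- × -/- → 1/2 Rh+, 1/2 Rh-.
Independent loci: P(type A, Rh-negative) = 1/2 × 1/2 = 1/4.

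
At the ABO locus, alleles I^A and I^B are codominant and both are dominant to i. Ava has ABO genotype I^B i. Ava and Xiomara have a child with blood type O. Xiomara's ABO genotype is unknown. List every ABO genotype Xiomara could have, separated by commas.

I^A i, I^B i, i i

For each candidate genotype of Xiomara, check whether crossing it with I^B i can produce every observed child phenotype.
  I^A I^A → possible child types {A, AB} ✗
  I^A I^B → possible child types {A, B, AB} ✗
  I^A i → possible child types {O, A, B, AB} ✓
  I^B I^B → possible child types {B} ✗
  I^B i → possible child types {O, B} ✓
  i i → possible child types {O, B} ✓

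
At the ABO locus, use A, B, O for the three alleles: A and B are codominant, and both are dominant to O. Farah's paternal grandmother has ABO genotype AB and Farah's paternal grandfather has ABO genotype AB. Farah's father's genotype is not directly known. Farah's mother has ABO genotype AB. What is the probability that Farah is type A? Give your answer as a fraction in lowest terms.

1/4

Farah's father's ABO genotype from AB × AB: 1/4 AA, 1/2 AB, 1/4 BB.
Crossing each possibility with the mother AB and summing P(type A): 1/4·1/2 + 1/2·1/4 + 1/4·0 = 1/4.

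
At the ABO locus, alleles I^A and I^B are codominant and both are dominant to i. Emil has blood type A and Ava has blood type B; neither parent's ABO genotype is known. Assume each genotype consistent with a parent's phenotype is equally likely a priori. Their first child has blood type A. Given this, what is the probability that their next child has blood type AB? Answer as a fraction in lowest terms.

5/12

Possible genotypes: Emil ∈ {I^A I^A, I^A i}; Ava ∈ {I^B I^B, I^B i}.
Weight each parental genotype pair by prior × P(type-A child):
  I^A I^A × I^B i: posterior weight 2/3; P(next child type AB) = 1/2.
  I^A i × I^B i: posterior weight 1/3; P(next child type AB) = 1/4.
Weighted sum = 5/12.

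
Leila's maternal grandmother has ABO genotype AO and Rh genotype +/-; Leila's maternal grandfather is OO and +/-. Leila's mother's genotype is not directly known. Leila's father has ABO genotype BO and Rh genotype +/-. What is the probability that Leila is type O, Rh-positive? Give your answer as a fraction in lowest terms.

Leila's mother's ABO genotype from AO × OO: 1/2 AO, 1/2 OO.
Crossing each possibility with the father BO and summing P(type O): 1/2·1/4 + 1/2·1/2 = 3/8.
Similarly for Rh via the mother's Rh distribution: P(Rh+) = 3/4.
Independent loci: 3/8 × 3/4 = 9/32.

9/32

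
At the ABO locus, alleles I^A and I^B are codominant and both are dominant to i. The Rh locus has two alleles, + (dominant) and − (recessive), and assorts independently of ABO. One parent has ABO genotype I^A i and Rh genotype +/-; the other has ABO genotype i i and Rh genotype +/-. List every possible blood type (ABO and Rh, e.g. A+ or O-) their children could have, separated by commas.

Gametes from I^A i × i i give offspring ABO genotypes I^A i, i i, i.e. phenotypes O, A.
Rh cross +/- × +/- → phenotypes Rh+, Rh-.
Combining independently: O+, O-, A+, A-.

O+, O-, A+, A-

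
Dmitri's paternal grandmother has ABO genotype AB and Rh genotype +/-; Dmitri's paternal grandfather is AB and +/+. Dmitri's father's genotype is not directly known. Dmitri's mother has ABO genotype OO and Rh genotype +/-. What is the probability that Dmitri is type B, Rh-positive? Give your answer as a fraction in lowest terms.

Dmitri's father's ABO genotype from AB × AB: 1/4 AA, 1/2 AB, 1/4 BB.
Crossing each possibility with the mother OO and summing P(type B): 1/4·0 + 1/2·1/2 + 1/4·1 = 1/2.
Similarly for Rh via the father's Rh distribution: P(Rh+) = 7/8.
Independent loci: 1/2 × 7/8 = 7/16.

7/16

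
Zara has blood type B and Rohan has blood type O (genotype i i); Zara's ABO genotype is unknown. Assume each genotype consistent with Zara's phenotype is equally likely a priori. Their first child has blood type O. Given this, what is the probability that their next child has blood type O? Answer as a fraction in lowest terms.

Possible genotypes: Zara ∈ {I^B I^B, I^B i}; Rohan ∈ {i i}.
Weight each parental genotype pair by prior × P(type-O child):
  I^B i × i i: posterior weight 1; P(next child type O) = 1/2.
Weighted sum = 1/2.

1/2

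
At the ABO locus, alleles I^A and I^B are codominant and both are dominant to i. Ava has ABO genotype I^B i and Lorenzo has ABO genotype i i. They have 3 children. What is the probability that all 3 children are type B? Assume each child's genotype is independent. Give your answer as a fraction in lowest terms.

ABO cross I^B i × i i → 1/2 O, 1/2 B.
So P(type B) = 1/2 per child.
All 3 independent: (1/2)^3 = 1/8.

1/8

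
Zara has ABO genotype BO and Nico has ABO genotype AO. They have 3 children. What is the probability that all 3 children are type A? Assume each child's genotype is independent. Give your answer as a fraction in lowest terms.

ABO cross BO × AO → 1/4 O, 1/4 A, 1/4 B, 1/4 AB.
So P(type A) = 1/4 per child.
All 3 independent: (1/4)^3 = 1/64.

1/64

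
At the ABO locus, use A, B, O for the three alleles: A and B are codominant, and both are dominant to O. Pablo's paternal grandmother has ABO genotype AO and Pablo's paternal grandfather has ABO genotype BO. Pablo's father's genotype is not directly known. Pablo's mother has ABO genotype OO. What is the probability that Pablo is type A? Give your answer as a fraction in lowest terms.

Pablo's father's ABO genotype from AO × BO: 1/4 AB, 1/4 AO, 1/4 BO, 1/4 OO.
Crossing each possibility with the mother OO and summing P(type A): 1/4·1/2 + 1/4·1/2 + 1/4·0 + 1/4·0 = 1/4.

1/4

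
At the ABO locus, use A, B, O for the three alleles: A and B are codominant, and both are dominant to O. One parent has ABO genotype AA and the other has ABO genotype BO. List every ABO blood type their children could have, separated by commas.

Gametes from AA × BO give offspring ABO genotypes AB, AO, i.e. phenotypes A, AB.

A, AB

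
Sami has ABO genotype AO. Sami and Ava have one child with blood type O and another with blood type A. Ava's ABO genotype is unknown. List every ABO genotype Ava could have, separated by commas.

AO, BO, OO

For each candidate genotype of Ava, check whether crossing it with AO can produce every observed child phenotype.
  AA → possible child types {A} ✗
  AB → possible child types {A, B, AB} ✗
  AO → possible child types {O, A} ✓
  BB → possible child types {B, AB} ✗
  BO → possible child types {O, A, B, AB} ✓
  OO → possible child types {O, A} ✓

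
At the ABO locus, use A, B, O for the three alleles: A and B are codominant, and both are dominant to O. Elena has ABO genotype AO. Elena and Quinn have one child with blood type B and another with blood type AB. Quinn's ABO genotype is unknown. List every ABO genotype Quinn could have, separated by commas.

For each candidate genotype of Quinn, check whether crossing it with AO can produce every observed child phenotype.
  AA → possible child types {A} ✗
  AB → possible child types {A, B, AB} ✓
  AO → possible child types {O, A} ✗
  BB → possible child types {B, AB} ✓
  BO → possible child types {O, A, B, AB} ✓
  OO → possible child types {O, A} ✗

AB, BB, BO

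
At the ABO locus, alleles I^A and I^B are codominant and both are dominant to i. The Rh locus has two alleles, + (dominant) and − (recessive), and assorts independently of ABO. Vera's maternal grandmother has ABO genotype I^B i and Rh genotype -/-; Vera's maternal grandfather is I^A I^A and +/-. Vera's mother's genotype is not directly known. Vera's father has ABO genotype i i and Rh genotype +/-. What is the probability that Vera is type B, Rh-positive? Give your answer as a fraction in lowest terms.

Vera's mother's ABO genotype from I^B i × I^A I^A: 1/2 I^A I^B, 1/2 I^A i.
Crossing each possibility with the father i i and summing P(type B): 1/2·1/2 + 1/2·0 = 1/4.
Similarly for Rh via the mother's Rh distribution: P(Rh+) = 5/8.
Independent loci: 1/4 × 5/8 = 5/32.

5/32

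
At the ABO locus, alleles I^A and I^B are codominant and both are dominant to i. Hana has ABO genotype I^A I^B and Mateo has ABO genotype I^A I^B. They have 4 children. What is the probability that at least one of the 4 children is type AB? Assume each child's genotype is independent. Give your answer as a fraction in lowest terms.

15/16

ABO cross I^A I^B × I^A I^B → 1/4 A, 1/4 B, 1/2 AB.
So P(type AB) = 1/2 per child.
P(none) = (1/2)^4 = 1/16; P(at least one) = 1 − 1/16 = 15/16.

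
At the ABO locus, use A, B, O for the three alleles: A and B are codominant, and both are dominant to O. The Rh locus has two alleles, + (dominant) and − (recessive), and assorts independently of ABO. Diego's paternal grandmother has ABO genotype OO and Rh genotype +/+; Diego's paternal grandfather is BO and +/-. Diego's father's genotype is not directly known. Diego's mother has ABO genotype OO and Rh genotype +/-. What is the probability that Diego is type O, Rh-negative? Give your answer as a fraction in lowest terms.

3/32

Diego's father's ABO genotype from OO × BO: 1/2 BO, 1/2 OO.
Crossing each possibility with the mother OO and summing P(type O): 1/2·1/2 + 1/2·1 = 3/4.
Similarly for Rh via the father's Rh distribution: P(Rh-) = 1/8.
Independent loci: 3/4 × 1/8 = 3/32.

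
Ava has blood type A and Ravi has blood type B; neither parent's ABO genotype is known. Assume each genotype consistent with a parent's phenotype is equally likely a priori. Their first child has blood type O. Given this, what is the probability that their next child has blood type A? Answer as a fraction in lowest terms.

1/4

Possible genotypes: Ava ∈ {I^A I^A, I^A i}; Ravi ∈ {I^B I^B, I^B i}.
Weight each parental genotype pair by prior × P(type-O child):
  I^A i × I^B i: posterior weight 1; P(next child type A) = 1/4.
Weighted sum = 1/4.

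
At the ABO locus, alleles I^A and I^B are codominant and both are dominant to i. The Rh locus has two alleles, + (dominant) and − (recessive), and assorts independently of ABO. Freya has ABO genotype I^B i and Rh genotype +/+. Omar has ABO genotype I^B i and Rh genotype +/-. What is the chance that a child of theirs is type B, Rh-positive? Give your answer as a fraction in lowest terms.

3/4

ABO cross I^B i × I^B i → offspring phenotypes: 1/4 O, 3/4 B.
Rh cross +/+ × +/- → 1 Rh+.
Independent loci: P(type B, Rh-positive) = 3/4 × 1 = 3/4.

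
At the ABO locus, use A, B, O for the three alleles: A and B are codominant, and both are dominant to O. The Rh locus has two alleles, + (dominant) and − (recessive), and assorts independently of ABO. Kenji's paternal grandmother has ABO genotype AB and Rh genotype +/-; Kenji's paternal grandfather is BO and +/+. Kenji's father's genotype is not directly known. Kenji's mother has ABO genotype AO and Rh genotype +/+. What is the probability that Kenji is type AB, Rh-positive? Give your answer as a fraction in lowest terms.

Kenji's father's ABO genotype from AB × BO: 1/4 AB, 1/4 AO, 1/4 BB, 1/4 BO.
Crossing each possibility with the mother AO and summing P(type AB): 1/4·1/4 + 1/4·0 + 1/4·1/2 + 1/4·1/4 = 1/4.
Similarly for Rh via the father's Rh distribution: P(Rh+) = 1.
Independent loci: 1/4 × 1 = 1/4.

1/4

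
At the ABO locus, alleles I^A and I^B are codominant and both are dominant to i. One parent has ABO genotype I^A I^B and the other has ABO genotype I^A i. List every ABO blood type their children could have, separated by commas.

Gametes from I^A I^B × I^A i give offspring ABO genotypes I^A I^A, I^A I^B, I^A i, I^B i, i.e. phenotypes A, B, AB.

A, B, AB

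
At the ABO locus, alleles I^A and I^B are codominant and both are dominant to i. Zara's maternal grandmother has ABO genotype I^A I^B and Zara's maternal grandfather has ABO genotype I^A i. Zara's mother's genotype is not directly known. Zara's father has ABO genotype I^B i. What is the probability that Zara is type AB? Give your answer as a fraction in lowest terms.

1/4

Zara's mother's ABO genotype from I^A I^B × I^A i: 1/4 I^A I^A, 1/4 I^A I^B, 1/4 I^A i, 1/4 I^B i.
Crossing each possibility with the father I^B i and summing P(type AB): 1/4·1/2 + 1/4·1/4 + 1/4·1/4 + 1/4·0 = 1/4.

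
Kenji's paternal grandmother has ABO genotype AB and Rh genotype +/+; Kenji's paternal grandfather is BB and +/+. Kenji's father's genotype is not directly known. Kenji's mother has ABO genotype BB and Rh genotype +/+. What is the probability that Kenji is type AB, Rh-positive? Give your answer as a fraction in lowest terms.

Kenji's father's ABO genotype from AB × BB: 1/2 AB, 1/2 BB.
Crossing each possibility with the mother BB and summing P(type AB): 1/2·1/2 + 1/2·0 = 1/4.
Similarly for Rh via the father's Rh distribution: P(Rh+) = 1.
Independent loci: 1/4 × 1 = 1/4.

1/4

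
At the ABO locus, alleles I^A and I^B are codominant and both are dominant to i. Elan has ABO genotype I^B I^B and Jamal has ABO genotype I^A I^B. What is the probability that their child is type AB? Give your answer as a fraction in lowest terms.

1/2

ABO cross I^B I^B × I^A I^B → offspring phenotypes: 1/2 B, 1/2 AB.
So P(type AB) = 1/2.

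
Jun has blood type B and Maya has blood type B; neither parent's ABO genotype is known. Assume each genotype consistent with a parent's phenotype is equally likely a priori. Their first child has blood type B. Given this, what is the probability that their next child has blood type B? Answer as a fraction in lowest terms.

19/20

Possible genotypes: Jun ∈ {BB, BO}; Maya ∈ {BB, BO}.
Weight each parental genotype pair by prior × P(type-B child):
  BB × BB: posterior weight 4/15; P(next child type B) = 1.
  BB × BO: posterior weight 4/15; P(next child type B) = 1.
  BO × BB: posterior weight 4/15; P(next child type B) = 1.
  BO × BO: posterior weight 1/5; P(next child type B) = 3/4.
Weighted sum = 19/20.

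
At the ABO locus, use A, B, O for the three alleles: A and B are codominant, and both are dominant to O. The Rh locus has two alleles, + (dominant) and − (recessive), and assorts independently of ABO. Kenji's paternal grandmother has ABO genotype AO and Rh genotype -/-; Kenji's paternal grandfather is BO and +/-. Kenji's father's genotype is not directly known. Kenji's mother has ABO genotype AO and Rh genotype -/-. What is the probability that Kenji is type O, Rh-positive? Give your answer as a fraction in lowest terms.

Kenji's father's ABO genotype from AO × BO: 1/4 AB, 1/4 AO, 1/4 BO, 1/4 OO.
Crossing each possibility with the mother AO and summing P(type O): 1/4·0 + 1/4·1/4 + 1/4·1/4 + 1/4·1/2 = 1/4.
Similarly for Rh via the father's Rh distribution: P(Rh+) = 1/4.
Independent loci: 1/4 × 1/4 = 1/16.

1/16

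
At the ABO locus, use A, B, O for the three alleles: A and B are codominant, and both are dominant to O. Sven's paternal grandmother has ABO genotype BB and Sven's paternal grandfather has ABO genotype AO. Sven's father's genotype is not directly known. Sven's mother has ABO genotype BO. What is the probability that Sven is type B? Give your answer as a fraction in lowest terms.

Sven's father's ABO genotype from BB × AO: 1/2 AB, 1/2 BO.
Crossing each possibility with the mother BO and summing P(type B): 1/2·1/2 + 1/2·3/4 = 5/8.

5/8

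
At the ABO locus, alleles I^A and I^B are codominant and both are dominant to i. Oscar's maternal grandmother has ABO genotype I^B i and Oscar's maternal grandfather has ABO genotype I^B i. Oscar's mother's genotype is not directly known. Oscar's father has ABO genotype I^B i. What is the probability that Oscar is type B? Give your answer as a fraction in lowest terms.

3/4

Oscar's mother's ABO genotype from I^B i × I^B i: 1/4 I^B I^B, 1/2 I^B i, 1/4 i i.
Crossing each possibility with the father I^B i and summing P(type B): 1/4·1 + 1/2·3/4 + 1/4·1/2 = 3/4.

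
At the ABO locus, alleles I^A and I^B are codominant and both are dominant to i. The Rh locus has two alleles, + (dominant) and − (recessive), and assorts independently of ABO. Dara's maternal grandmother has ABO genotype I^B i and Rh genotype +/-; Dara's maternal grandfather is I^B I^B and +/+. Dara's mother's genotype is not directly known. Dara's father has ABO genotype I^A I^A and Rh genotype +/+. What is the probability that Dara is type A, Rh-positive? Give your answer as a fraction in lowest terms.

1/4

Dara's mother's ABO genotype from I^B i × I^B I^B: 1/2 I^B I^B, 1/2 I^B i.
Crossing each possibility with the father I^A I^A and summing P(type A): 1/2·0 + 1/2·1/2 = 1/4.
Similarly for Rh via the mother's Rh distribution: P(Rh+) = 1.
Independent loci: 1/4 × 1 = 1/4.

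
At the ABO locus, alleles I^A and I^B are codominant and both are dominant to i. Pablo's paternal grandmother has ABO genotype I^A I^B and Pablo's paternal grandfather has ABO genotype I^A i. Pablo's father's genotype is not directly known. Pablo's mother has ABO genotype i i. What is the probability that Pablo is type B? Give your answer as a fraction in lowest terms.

Pablo's father's ABO genotype from I^A I^B × I^A i: 1/4 I^A I^A, 1/4 I^A I^B, 1/4 I^A i, 1/4 I^B i.
Crossing each possibility with the mother i i and summing P(type B): 1/4·0 + 1/4·1/2 + 1/4·0 + 1/4·1/2 = 1/4.

1/4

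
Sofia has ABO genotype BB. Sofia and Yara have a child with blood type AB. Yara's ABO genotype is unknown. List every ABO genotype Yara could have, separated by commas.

For each candidate genotype of Yara, check whether crossing it with BB can produce every observed child phenotype.
  AA → possible child types {AB} ✓
  AB → possible child types {B, AB} ✓
  AO → possible child types {B, AB} ✓
  BB → possible child types {B} ✗
  BO → possible child types {B} ✗
  OO → possible child types {B} ✗

AA, AB, AO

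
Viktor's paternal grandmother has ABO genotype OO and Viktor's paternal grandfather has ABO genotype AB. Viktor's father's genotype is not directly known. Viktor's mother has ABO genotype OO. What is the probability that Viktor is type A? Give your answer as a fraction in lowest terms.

Viktor's father's ABO genotype from OO × AB: 1/2 AO, 1/2 BO.
Crossing each possibility with the mother OO and summing P(type A): 1/2·1/2 + 1/2·0 = 1/4.

1/4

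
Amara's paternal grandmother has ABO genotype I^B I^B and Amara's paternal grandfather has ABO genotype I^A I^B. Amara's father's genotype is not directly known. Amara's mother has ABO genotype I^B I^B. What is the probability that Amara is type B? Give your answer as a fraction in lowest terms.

3/4

Amara's father's ABO genotype from I^B I^B × I^A I^B: 1/2 I^A I^B, 1/2 I^B I^B.
Crossing each possibility with the mother I^B I^B and summing P(type B): 1/2·1/2 + 1/2·1 = 3/4.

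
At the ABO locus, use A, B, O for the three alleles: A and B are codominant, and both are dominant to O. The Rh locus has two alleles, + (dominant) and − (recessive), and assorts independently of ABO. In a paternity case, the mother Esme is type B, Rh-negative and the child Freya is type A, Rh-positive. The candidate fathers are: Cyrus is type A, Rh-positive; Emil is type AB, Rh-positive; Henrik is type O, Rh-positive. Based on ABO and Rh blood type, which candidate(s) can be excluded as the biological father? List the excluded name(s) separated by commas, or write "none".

Henrik

A candidate is excluded only if no genotype consistent with his phenotype could produce a type A, Rh-positive child with a type B, Rh-negative mother.
Henrik (type O, Rh+): no genotype consistent with that phenotype can produce a type-A Rh+ child with a type-B mother.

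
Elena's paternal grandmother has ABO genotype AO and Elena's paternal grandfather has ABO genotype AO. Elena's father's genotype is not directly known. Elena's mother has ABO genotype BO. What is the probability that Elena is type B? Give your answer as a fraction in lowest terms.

Elena's father's ABO genotype from AO × AO: 1/4 AA, 1/2 AO, 1/4 OO.
Crossing each possibility with the mother BO and summing P(type B): 1/4·0 + 1/2·1/4 + 1/4·1/2 = 1/4.

1/4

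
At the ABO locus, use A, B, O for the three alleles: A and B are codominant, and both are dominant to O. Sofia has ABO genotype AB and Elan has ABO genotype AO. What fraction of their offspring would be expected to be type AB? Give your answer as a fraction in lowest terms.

1/4

ABO cross AB × AO → offspring phenotypes: 1/2 A, 1/4 B, 1/4 AB.
So P(type AB) = 1/4.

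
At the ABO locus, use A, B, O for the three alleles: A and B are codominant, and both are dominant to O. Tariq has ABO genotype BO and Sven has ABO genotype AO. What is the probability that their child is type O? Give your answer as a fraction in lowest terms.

ABO cross BO × AO → offspring phenotypes: 1/4 O, 1/4 A, 1/4 B, 1/4 AB.
So P(type O) = 1/4.

1/4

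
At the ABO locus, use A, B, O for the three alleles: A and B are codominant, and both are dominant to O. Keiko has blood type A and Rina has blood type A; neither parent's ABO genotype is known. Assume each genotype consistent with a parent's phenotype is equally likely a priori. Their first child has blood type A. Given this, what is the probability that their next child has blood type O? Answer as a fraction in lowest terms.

Possible genotypes: Keiko ∈ {AA, AO}; Rina ∈ {AA, AO}.
Weight each parental genotype pair by prior × P(type-A child):
  AA × AA: posterior weight 4/15; P(next child type O) = 0.
  AA × AO: posterior weight 4/15; P(next child type O) = 0.
  AO × AA: posterior weight 4/15; P(next child type O) = 0.
  AO × AO: posterior weight 1/5; P(next child type O) = 1/4.
Weighted sum = 1/20.

1/20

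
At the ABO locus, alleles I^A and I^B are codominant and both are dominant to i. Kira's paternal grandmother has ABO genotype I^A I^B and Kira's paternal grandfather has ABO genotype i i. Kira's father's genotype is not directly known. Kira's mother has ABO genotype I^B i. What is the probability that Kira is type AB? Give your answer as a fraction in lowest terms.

1/8

Kira's father's ABO genotype from I^A I^B × i i: 1/2 I^A i, 1/2 I^B i.
Crossing each possibility with the mother I^B i and summing P(type AB): 1/2·1/4 + 1/2·0 = 1/8.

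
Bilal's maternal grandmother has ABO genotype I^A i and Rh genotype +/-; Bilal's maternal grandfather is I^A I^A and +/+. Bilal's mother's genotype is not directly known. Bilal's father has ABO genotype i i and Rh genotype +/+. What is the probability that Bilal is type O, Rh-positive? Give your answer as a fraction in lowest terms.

Bilal's mother's ABO genotype from I^A i × I^A I^A: 1/2 I^A I^A, 1/2 I^A i.
Crossing each possibility with the father i i and summing P(type O): 1/2·0 + 1/2·1/2 = 1/4.
Similarly for Rh via the mother's Rh distribution: P(Rh+) = 1.
Independent loci: 1/4 × 1 = 1/4.

1/4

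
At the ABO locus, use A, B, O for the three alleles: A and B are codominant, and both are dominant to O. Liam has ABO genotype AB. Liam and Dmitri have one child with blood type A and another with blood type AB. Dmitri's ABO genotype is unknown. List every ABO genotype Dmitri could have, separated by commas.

For each candidate genotype of Dmitri, check whether crossing it with AB can produce every observed child phenotype.
  AA → possible child types {A, AB} ✓
  AB → possible child types {A, B, AB} ✓
  AO → possible child types {A, B, AB} ✓
  BB → possible child types {B, AB} ✗
  BO → possible child types {A, B, AB} ✓
  OO → possible child types {A, B} ✗

AA, AB, AO, BO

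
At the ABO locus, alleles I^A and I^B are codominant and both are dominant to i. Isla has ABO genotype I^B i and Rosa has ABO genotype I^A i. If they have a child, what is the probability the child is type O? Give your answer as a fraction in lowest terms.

ABO cross I^B i × I^A i → offspring phenotypes: 1/4 O, 1/4 A, 1/4 B, 1/4 AB.
So P(type O) = 1/4.

1/4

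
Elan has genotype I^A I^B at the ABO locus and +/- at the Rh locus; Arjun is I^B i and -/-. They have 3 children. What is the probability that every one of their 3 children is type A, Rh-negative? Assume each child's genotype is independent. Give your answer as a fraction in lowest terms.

1/512

ABO cross I^A I^B × I^B i → 1/4 A, 1/2 B, 1/4 AB.
Rh cross +/- × -/- → 1/2 Rh+, 1/2 Rh-; so P(type A, Rh-negative) = 1/4 × 1/2 = 1/8 per child.
All 3 independent: (1/8)^3 = 1/512.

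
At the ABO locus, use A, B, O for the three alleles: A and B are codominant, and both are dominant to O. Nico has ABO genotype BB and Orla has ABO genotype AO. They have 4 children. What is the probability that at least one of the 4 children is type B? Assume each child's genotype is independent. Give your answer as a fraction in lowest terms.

ABO cross BB × AO → 1/2 B, 1/2 AB.
So P(type B) = 1/2 per child.
P(none) = (1/2)^4 = 1/16; P(at least one) = 1 − 1/16 = 15/16.

15/16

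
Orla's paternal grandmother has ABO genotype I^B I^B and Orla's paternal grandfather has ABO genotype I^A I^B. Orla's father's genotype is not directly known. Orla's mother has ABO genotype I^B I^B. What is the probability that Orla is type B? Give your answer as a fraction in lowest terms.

Orla's father's ABO genotype from I^B I^B × I^A I^B: 1/2 I^A I^B, 1/2 I^B I^B.
Crossing each possibility with the mother I^B I^B and summing P(type B): 1/2·1/2 + 1/2·1 = 3/4.

3/4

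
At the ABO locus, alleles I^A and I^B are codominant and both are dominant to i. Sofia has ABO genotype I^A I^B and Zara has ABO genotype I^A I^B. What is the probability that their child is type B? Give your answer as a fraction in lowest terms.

1/4

ABO cross I^A I^B × I^A I^B → offspring phenotypes: 1/4 A, 1/4 B, 1/2 AB.
So P(type B) = 1/4.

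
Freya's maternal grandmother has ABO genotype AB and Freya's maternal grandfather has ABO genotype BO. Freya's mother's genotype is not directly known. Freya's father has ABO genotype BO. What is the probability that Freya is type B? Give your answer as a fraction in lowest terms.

5/8

Freya's mother's ABO genotype from AB × BO: 1/4 AB, 1/4 AO, 1/4 BB, 1/4 BO.
Crossing each possibility with the father BO and summing P(type B): 1/4·1/2 + 1/4·1/4 + 1/4·1 + 1/4·3/4 = 5/8.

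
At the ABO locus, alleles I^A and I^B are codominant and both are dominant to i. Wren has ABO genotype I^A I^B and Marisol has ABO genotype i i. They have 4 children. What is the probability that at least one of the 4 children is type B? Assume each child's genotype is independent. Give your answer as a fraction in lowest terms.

15/16

ABO cross I^A I^B × i i → 1/2 A, 1/2 B.
So P(type B) = 1/2 per child.
P(none) = (1/2)^4 = 1/16; P(at least one) = 1 − 1/16 = 15/16.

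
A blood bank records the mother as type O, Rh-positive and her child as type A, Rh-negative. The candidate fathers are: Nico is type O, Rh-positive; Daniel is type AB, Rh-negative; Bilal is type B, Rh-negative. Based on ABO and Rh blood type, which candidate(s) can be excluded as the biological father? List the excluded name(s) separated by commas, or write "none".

A candidate is excluded only if no genotype consistent with his phenotype could produce a type A, Rh-negative child with a type O, Rh-positive mother.
Nico (type O, Rh+): no genotype consistent with that phenotype can produce a type-A Rh- child with a type-O mother.
Bilal (type B, Rh-): no genotype consistent with that phenotype can produce a type-A Rh- child with a type-O mother.

Nico, Bilal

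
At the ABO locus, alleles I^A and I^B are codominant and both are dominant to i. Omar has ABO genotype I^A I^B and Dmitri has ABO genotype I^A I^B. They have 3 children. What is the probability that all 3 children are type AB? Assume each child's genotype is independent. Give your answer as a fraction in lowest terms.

ABO cross I^A I^B × I^A I^B → 1/4 A, 1/4 B, 1/2 AB.
So P(type AB) = 1/2 per child.
All 3 independent: (1/2)^3 = 1/8.

1/8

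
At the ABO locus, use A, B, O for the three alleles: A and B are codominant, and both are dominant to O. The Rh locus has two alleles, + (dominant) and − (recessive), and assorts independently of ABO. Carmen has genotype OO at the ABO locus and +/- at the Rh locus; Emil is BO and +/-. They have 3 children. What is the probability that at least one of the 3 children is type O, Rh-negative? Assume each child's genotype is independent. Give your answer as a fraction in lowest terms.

169/512

ABO cross OO × BO → 1/2 O, 1/2 B.
Rh cross +/- × +/- → 3/4 Rh+, 1/4 Rh-; so P(type O, Rh-negative) = 1/2 × 1/4 = 1/8 per child.
P(none) = (7/8)^3 = 343/512; P(at least one) = 1 − 343/512 = 169/512.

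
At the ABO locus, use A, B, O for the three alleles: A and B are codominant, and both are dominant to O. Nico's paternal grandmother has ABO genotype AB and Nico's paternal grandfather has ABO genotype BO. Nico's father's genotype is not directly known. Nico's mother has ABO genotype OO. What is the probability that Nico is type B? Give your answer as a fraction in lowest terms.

Nico's father's ABO genotype from AB × BO: 1/4 AB, 1/4 AO, 1/4 BB, 1/4 BO.
Crossing each possibility with the mother OO and summing P(type B): 1/4·1/2 + 1/4·0 + 1/4·1 + 1/4·1/2 = 1/2.

1/2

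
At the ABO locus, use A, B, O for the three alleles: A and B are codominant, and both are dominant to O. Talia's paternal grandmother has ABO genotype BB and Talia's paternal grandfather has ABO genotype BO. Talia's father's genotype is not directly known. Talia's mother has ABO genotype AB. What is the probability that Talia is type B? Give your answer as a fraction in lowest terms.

Talia's father's ABO genotype from BB × BO: 1/2 BB, 1/2 BO.
Crossing each possibility with the mother AB and summing P(type B): 1/2·1/2 + 1/2·1/2 = 1/2.

1/2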